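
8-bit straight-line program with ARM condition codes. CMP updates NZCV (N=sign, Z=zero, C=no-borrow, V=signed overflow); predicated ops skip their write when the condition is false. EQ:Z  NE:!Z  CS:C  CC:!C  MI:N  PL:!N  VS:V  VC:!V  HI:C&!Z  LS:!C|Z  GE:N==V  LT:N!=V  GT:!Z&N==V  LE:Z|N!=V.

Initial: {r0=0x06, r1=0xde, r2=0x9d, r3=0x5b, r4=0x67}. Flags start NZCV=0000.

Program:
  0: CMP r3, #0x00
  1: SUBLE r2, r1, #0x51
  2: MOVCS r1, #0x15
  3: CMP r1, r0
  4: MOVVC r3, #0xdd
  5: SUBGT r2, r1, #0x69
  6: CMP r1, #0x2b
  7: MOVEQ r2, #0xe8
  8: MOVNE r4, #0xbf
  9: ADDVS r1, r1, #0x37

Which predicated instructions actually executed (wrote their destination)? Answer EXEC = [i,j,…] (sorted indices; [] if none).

EXEC = [2,4,5,8]

[0] flags=0010 → (cmp)
[1] flags=0010 LE?F → skip
[2] flags=0010 CS?T → r1=0x15
[3] flags=0010 → (cmp)
[4] flags=0010 VC?T → r3=0xdd
[5] flags=0010 GT?T → r2=0xac
[6] flags=1000 → (cmp)
[7] flags=1000 EQ?F → skip
[8] flags=1000 NE?T → r4=0xbf
[9] flags=1000 VS?F → skip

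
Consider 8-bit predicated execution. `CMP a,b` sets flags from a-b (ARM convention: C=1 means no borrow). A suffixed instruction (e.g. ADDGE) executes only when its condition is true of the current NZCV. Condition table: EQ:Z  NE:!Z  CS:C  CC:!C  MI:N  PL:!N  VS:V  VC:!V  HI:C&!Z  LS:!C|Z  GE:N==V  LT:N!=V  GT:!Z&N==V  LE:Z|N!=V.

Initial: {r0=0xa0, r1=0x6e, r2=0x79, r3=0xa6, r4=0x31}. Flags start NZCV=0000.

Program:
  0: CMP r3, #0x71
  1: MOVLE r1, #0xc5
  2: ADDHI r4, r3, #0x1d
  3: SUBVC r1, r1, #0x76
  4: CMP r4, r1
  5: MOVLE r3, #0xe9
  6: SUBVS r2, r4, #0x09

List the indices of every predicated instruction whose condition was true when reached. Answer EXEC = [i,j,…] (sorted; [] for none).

EXEC = [1,2,5]

0: ✓ CMP  NZCV=0011
1: ✓ MOVLE  r1←0xc5
2: ✓ ADDHI  r4←0xc3
3: · SUBVC
4: ✓ CMP  NZCV=1000
5: ✓ MOVLE  r3←0xe9
6: · SUBVS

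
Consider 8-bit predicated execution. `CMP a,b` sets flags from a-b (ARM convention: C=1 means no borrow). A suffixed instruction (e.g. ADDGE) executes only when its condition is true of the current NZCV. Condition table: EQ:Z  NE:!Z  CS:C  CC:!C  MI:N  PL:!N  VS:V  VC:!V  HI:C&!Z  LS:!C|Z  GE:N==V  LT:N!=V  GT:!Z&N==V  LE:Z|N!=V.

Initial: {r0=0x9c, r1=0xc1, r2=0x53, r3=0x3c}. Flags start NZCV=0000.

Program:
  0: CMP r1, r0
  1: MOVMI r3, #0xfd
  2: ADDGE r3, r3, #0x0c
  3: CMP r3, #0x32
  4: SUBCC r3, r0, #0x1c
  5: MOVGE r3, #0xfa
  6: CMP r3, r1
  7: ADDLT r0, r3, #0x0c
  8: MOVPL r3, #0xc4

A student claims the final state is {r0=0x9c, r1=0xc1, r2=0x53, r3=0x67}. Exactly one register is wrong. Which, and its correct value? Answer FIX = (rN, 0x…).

FIX = (r3, 0xc4)

[0] flags=0010 → (cmp)
[1] flags=0010 MI?F → skip
[2] flags=0010 GE?T → r3=0x48
[3] flags=0010 → (cmp)
[4] flags=0010 CC?F → skip
[5] flags=0010 GE?T → r3=0xfa
[6] flags=0010 → (cmp)
[7] flags=0010 LT?F → skip
[8] flags=0010 PL?T → r3=0xc4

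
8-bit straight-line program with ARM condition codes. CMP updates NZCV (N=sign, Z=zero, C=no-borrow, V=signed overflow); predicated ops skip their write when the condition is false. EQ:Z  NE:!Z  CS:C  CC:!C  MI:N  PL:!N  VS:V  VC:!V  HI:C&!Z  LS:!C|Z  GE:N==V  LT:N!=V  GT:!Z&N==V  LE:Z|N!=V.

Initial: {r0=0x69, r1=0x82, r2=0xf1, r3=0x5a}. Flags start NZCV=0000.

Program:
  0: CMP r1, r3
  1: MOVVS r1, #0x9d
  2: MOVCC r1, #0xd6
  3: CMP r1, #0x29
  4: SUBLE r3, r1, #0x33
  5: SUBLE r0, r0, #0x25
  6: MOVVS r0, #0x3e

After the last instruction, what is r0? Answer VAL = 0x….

[0] flags=0011 → (cmp)
[1] flags=0011 VS?T → r1=0x9d
[2] flags=0011 CC?F → skip
[3] flags=0011 → (cmp)
[4] flags=0011 LE?T → r3=0x6a
[5] flags=0011 LE?T → r0=0x44
[6] flags=0011 VS?T → r0=0x3e

VAL = 0x3e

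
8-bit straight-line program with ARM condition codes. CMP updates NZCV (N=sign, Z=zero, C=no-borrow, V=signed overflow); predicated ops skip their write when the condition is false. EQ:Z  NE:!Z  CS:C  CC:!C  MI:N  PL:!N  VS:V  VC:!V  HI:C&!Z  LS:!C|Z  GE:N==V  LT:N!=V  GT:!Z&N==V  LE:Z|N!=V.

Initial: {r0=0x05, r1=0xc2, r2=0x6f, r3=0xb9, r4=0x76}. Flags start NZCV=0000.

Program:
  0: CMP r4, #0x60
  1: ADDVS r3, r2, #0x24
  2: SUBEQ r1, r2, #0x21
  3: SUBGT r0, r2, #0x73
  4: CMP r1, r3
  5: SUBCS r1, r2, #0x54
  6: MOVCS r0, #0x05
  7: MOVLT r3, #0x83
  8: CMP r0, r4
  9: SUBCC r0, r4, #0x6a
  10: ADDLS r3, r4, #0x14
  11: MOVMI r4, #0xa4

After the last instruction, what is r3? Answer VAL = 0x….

0: ✓ CMP  NZCV=0010
1: · ADDVS
2: · SUBEQ
3: ✓ SUBGT  r0←0xfc
4: ✓ CMP  NZCV=0010
5: ✓ SUBCS  r1←0x1b
6: ✓ MOVCS  r0←0x05
7: · MOVLT
8: ✓ CMP  NZCV=1000
9: ✓ SUBCC  r0←0x0c
10: ✓ ADDLS  r3←0x8a
11: ✓ MOVMI  r4←0xa4

VAL = 0x8a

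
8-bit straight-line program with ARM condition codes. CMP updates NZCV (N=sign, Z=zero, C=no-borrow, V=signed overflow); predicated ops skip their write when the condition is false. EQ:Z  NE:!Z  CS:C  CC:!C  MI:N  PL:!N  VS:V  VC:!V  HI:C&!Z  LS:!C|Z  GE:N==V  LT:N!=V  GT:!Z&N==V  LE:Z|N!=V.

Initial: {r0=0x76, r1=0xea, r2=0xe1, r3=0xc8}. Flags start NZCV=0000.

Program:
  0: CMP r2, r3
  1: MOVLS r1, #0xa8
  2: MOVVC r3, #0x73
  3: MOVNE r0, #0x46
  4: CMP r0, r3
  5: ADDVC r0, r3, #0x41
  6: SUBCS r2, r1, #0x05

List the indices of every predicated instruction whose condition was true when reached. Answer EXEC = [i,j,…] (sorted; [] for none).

EXEC = [2,3,5]

0: ✓ CMP  NZCV=0010
1: · MOVLS
2: ✓ MOVVC  r3←0x73
3: ✓ MOVNE  r0←0x46
4: ✓ CMP  NZCV=1000
5: ✓ ADDVC  r0←0xb4
6: · SUBCS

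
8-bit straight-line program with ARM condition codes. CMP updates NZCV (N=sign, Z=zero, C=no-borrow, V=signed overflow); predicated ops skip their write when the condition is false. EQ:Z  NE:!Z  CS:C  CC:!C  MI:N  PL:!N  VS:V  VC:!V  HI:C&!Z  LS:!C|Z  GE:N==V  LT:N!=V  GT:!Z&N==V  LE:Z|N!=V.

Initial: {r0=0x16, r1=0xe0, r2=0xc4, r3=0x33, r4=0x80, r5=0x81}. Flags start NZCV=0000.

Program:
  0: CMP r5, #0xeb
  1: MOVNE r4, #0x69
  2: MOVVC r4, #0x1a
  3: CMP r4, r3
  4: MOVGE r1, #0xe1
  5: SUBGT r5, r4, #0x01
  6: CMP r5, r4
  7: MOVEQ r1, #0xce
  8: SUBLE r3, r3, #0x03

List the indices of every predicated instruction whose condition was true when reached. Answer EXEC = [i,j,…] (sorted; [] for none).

0: ✓ CMP  NZCV=1000
1: ✓ MOVNE  r4←0x69
2: ✓ MOVVC  r4←0x1a
3: ✓ CMP  NZCV=1000
4: · MOVGE
5: · SUBGT
6: ✓ CMP  NZCV=0011
7: · MOVEQ
8: ✓ SUBLE  r3←0x30

EXEC = [1,2,8]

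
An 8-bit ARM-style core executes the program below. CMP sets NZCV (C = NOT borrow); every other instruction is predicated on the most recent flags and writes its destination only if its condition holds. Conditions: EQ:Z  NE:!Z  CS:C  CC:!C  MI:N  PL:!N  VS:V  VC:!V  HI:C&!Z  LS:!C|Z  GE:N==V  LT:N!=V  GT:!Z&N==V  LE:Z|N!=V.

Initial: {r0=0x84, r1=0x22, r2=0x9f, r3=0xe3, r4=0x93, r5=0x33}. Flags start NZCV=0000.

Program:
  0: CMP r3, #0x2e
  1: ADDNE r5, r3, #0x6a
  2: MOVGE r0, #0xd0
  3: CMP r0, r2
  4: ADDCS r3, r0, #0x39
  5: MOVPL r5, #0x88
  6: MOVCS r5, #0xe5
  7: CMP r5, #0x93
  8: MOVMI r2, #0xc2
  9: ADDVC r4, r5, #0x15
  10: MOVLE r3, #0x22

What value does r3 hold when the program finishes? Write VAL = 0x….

[0] flags=1010 → (cmp)
[1] flags=1010 NE?T → r5=0x4d
[2] flags=1010 GE?F → skip
[3] flags=1000 → (cmp)
[4] flags=1000 CS?F → skip
[5] flags=1000 PL?F → skip
[6] flags=1000 CS?F → skip
[7] flags=1001 → (cmp)
[8] flags=1001 MI?T → r2=0xc2
[9] flags=1001 VC?F → skip
[10] flags=1001 LE?F → skip

VAL = 0xe3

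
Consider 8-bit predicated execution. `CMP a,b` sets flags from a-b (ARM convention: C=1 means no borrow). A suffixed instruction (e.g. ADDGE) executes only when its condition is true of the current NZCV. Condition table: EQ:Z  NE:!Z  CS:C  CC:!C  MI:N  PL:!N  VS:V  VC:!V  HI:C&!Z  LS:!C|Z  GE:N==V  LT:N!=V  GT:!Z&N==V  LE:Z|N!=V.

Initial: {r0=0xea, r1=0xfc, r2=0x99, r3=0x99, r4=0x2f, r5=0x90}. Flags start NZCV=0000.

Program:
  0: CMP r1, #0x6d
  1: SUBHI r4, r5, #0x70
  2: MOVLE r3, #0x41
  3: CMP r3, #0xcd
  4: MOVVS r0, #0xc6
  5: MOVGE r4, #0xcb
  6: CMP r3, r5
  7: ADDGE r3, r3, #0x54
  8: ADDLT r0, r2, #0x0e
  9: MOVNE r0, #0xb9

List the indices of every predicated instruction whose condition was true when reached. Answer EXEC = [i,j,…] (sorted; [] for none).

[0] flags=1010 → (cmp)
[1] flags=1010 HI?T → r4=0x20
[2] flags=1010 LE?T → r3=0x41
[3] flags=0000 → (cmp)
[4] flags=0000 VS?F → skip
[5] flags=0000 GE?T → r4=0xcb
[6] flags=1001 → (cmp)
[7] flags=1001 GE?T → r3=0x95
[8] flags=1001 LT?F → skip
[9] flags=1001 NE?T → r0=0xb9

EXEC = [1,2,5,7,9]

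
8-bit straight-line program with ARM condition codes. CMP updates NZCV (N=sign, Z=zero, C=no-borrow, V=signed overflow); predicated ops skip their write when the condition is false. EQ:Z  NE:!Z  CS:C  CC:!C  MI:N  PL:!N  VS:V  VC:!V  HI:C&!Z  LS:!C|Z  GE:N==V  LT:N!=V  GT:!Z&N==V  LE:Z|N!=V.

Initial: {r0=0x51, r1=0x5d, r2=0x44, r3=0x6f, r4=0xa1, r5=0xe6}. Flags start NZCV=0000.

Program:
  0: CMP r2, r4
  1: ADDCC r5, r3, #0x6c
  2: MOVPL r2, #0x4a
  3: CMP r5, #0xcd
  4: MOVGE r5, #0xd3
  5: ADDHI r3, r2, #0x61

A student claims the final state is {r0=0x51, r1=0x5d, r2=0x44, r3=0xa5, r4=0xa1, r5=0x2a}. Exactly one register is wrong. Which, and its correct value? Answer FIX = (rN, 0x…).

0: ✓ CMP  NZCV=1001
1: ✓ ADDCC  r5←0xdb
2: · MOVPL
3: ✓ CMP  NZCV=0010
4: ✓ MOVGE  r5←0xd3
5: ✓ ADDHI  r3←0xa5

FIX = (r5, 0xd3)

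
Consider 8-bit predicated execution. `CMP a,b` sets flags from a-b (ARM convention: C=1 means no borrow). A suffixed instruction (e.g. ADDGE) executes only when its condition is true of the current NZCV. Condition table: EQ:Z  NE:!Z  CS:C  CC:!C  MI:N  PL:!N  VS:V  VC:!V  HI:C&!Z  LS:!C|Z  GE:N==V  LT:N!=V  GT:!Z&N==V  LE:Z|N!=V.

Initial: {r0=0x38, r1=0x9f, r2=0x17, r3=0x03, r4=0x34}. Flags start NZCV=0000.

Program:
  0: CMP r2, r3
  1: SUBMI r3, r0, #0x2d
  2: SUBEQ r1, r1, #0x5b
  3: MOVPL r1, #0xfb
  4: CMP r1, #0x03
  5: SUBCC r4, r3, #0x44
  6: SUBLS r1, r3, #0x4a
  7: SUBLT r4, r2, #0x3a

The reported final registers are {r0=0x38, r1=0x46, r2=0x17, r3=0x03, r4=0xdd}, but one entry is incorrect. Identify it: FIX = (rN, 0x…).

0: ✓ CMP  NZCV=0010
1: · SUBMI
2: · SUBEQ
3: ✓ MOVPL  r1←0xfb
4: ✓ CMP  NZCV=1010
5: · SUBCC
6: · SUBLS
7: ✓ SUBLT  r4←0xdd

FIX = (r1, 0xfb)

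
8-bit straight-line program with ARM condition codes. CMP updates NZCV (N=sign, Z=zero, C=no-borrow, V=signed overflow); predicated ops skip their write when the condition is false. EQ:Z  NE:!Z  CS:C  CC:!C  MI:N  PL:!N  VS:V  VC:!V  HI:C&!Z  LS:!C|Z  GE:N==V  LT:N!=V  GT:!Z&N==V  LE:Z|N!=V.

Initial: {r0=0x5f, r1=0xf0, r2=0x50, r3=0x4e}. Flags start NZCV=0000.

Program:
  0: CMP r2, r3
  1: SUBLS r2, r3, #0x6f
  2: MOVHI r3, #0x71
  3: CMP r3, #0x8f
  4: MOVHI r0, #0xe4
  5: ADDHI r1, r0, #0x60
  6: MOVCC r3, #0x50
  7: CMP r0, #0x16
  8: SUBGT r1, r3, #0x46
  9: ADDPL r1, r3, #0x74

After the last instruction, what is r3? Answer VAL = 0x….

[0] flags=0010 → (cmp)
[1] flags=0010 LS?F → skip
[2] flags=0010 HI?T → r3=0x71
[3] flags=1001 → (cmp)
[4] flags=1001 HI?F → skip
[5] flags=1001 HI?F → skip
[6] flags=1001 CC?T → r3=0x50
[7] flags=0010 → (cmp)
[8] flags=0010 GT?T → r1=0x0a
[9] flags=0010 PL?T → r1=0xc4

VAL = 0x50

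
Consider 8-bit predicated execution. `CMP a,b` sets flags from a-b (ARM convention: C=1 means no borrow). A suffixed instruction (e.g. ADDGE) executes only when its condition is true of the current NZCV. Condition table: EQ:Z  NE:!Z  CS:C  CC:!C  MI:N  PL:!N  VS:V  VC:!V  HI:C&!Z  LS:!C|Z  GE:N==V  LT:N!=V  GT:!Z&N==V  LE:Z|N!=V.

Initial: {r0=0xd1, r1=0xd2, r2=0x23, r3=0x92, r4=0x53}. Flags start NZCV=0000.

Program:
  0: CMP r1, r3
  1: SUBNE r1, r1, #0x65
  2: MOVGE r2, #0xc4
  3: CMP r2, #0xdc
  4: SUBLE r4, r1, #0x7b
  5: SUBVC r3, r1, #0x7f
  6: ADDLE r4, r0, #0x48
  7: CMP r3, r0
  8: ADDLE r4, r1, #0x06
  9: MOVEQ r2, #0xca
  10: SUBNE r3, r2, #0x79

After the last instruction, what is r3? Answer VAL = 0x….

0: ✓ CMP  NZCV=0010
1: ✓ SUBNE  r1←0x6d
2: ✓ MOVGE  r2←0xc4
3: ✓ CMP  NZCV=1000
4: ✓ SUBLE  r4←0xf2
5: ✓ SUBVC  r3←0xee
6: ✓ ADDLE  r4←0x19
7: ✓ CMP  NZCV=0010
8: · ADDLE
9: · MOVEQ
10: ✓ SUBNE  r3←0x4b

VAL = 0x4b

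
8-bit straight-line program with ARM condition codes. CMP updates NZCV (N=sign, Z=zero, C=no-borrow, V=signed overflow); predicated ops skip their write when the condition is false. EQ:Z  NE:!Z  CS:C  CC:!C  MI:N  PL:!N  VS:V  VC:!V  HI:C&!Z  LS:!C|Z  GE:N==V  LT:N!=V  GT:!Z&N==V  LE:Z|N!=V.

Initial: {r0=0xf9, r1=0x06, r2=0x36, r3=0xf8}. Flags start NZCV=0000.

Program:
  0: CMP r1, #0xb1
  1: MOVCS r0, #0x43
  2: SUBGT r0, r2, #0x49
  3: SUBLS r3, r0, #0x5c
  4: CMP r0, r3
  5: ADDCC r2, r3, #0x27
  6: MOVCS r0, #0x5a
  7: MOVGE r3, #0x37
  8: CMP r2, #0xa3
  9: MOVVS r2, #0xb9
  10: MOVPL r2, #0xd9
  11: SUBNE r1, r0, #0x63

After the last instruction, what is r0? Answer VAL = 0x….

[0] flags=0000 → (cmp)
[1] flags=0000 CS?F → skip
[2] flags=0000 GT?T → r0=0xed
[3] flags=0000 LS?T → r3=0x91
[4] flags=0010 → (cmp)
[5] flags=0010 CC?F → skip
[6] flags=0010 CS?T → r0=0x5a
[7] flags=0010 GE?T → r3=0x37
[8] flags=1001 → (cmp)
[9] flags=1001 VS?T → r2=0xb9
[10] flags=1001 PL?F → skip
[11] flags=1001 NE?T → r1=0xf7

VAL = 0x5a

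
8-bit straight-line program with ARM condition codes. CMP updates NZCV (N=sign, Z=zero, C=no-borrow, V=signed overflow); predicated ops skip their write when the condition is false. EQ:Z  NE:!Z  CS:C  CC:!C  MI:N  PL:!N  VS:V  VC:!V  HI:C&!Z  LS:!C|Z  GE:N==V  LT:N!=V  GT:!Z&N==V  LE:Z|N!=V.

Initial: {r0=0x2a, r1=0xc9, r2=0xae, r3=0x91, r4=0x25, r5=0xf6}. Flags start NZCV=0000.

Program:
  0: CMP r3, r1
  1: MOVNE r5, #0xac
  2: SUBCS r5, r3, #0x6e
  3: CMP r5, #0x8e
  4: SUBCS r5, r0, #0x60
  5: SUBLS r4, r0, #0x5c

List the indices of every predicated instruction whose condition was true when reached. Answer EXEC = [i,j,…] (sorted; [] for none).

[0] flags=1000 → (cmp)
[1] flags=1000 NE?T → r5=0xac
[2] flags=1000 CS?F → skip
[3] flags=0010 → (cmp)
[4] flags=0010 CS?T → r5=0xca
[5] flags=0010 LS?F → skip

EXEC = [1,4]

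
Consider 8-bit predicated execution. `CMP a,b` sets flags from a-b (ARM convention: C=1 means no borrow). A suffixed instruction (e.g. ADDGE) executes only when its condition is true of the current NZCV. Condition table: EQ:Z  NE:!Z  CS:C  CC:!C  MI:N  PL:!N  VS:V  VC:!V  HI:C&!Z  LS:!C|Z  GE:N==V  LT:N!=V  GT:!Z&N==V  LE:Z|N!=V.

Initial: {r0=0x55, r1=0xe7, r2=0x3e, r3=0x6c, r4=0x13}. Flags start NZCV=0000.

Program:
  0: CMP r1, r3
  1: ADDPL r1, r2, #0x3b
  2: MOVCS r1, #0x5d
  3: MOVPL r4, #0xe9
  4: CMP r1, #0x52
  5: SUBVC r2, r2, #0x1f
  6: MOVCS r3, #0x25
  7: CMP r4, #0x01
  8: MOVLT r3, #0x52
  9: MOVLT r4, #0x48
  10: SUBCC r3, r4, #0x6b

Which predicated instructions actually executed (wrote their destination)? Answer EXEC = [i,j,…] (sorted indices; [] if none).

EXEC = [1,2,3,5,6,8,9]

0: ✓ CMP  NZCV=0011
1: ✓ ADDPL  r1←0x79
2: ✓ MOVCS  r1←0x5d
3: ✓ MOVPL  r4←0xe9
4: ✓ CMP  NZCV=0010
5: ✓ SUBVC  r2←0x1f
6: ✓ MOVCS  r3←0x25
7: ✓ CMP  NZCV=1010
8: ✓ MOVLT  r3←0x52
9: ✓ MOVLT  r4←0x48
10: · SUBCC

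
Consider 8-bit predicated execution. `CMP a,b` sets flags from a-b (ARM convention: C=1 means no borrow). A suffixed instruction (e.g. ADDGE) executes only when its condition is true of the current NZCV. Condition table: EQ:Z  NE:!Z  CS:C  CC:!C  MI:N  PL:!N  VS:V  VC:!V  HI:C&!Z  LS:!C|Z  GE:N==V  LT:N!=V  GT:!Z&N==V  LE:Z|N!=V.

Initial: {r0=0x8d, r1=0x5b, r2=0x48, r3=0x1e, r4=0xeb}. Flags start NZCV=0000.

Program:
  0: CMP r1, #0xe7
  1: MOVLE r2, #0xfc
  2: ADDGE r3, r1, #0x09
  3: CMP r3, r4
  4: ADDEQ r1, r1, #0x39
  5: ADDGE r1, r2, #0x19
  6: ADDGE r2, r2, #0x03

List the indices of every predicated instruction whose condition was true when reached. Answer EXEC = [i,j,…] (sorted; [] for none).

EXEC = [2,5,6]

[0] flags=0000 → (cmp)
[1] flags=0000 LE?F → skip
[2] flags=0000 GE?T → r3=0x64
[3] flags=0000 → (cmp)
[4] flags=0000 EQ?F → skip
[5] flags=0000 GE?T → r1=0x61
[6] flags=0000 GE?T → r2=0x4b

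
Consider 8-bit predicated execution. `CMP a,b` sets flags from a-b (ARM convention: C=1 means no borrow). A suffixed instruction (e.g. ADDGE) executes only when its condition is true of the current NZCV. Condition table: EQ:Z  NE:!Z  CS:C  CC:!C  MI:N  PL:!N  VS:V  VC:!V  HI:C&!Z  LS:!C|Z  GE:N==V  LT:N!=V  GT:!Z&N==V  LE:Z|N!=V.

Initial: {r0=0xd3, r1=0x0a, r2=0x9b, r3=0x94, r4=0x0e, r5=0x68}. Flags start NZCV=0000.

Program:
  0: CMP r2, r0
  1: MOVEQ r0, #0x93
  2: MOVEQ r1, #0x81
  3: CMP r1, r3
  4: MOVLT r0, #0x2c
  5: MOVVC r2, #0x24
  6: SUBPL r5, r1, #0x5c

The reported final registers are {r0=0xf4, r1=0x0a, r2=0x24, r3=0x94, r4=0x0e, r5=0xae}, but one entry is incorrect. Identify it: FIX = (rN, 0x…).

FIX = (r0, 0xd3)

[0] flags=1000 → (cmp)
[1] flags=1000 EQ?F → skip
[2] flags=1000 EQ?F → skip
[3] flags=0000 → (cmp)
[4] flags=0000 LT?F → skip
[5] flags=0000 VC?T → r2=0x24
[6] flags=0000 PL?T → r5=0xae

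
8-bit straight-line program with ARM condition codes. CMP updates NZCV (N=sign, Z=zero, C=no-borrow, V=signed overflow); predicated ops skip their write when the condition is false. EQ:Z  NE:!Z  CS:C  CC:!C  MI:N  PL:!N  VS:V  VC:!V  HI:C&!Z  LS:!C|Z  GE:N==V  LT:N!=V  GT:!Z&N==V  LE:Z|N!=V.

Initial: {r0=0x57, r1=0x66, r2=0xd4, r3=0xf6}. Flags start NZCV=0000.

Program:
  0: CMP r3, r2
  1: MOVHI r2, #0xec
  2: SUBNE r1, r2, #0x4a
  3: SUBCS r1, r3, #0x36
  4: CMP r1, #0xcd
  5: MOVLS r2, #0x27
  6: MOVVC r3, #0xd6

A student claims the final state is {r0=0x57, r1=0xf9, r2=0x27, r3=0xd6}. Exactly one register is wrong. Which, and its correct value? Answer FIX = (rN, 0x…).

FIX = (r1, 0xc0)

0: ✓ CMP  NZCV=0010
1: ✓ MOVHI  r2←0xec
2: ✓ SUBNE  r1←0xa2
3: ✓ SUBCS  r1←0xc0
4: ✓ CMP  NZCV=1000
5: ✓ MOVLS  r2←0x27
6: ✓ MOVVC  r3←0xd6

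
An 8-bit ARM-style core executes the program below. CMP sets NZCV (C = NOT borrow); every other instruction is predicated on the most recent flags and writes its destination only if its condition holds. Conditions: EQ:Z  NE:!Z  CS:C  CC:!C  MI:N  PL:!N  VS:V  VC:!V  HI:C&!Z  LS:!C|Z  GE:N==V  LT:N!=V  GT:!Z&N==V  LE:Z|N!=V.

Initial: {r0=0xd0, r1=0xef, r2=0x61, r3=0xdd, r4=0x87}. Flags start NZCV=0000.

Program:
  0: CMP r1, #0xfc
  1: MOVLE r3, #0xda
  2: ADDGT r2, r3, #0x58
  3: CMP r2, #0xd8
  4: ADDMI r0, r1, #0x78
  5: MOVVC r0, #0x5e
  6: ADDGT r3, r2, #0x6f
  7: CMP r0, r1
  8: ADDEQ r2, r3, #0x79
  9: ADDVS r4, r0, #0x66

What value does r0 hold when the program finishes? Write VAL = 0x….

VAL = 0x67

0: ✓ CMP  NZCV=1000
1: ✓ MOVLE  r3←0xda
2: · ADDGT
3: ✓ CMP  NZCV=1001
4: ✓ ADDMI  r0←0x67
5: · MOVVC
6: ✓ ADDGT  r3←0xd0
7: ✓ CMP  NZCV=0000
8: · ADDEQ
9: · ADDVS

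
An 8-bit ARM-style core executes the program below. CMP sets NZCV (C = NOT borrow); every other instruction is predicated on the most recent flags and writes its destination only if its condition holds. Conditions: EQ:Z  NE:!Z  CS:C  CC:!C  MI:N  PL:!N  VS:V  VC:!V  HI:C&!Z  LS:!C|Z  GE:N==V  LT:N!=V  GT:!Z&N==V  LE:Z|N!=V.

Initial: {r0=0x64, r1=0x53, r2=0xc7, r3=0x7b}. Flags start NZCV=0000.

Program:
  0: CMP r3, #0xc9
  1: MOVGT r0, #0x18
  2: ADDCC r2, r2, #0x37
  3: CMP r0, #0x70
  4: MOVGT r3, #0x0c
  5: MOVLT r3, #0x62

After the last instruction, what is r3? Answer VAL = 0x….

VAL = 0x62

0: ✓ CMP  NZCV=1001
1: ✓ MOVGT  r0←0x18
2: ✓ ADDCC  r2←0xfe
3: ✓ CMP  NZCV=1000
4: · MOVGT
5: ✓ MOVLT  r3←0x62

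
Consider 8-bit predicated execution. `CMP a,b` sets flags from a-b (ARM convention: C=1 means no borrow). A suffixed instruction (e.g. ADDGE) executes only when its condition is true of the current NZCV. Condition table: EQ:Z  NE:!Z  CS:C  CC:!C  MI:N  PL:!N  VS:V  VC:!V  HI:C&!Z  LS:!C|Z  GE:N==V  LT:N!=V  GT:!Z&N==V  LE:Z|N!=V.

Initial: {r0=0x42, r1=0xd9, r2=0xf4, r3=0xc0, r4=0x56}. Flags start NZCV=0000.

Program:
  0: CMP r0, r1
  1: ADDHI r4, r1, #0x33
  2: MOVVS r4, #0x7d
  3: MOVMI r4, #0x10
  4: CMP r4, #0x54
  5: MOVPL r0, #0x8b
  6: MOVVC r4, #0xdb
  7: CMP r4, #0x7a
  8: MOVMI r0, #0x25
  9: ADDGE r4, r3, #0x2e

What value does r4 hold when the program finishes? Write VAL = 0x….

[0] flags=0000 → (cmp)
[1] flags=0000 HI?F → skip
[2] flags=0000 VS?F → skip
[3] flags=0000 MI?F → skip
[4] flags=0010 → (cmp)
[5] flags=0010 PL?T → r0=0x8b
[6] flags=0010 VC?T → r4=0xdb
[7] flags=0011 → (cmp)
[8] flags=0011 MI?F → skip
[9] flags=0011 GE?F → skip

VAL = 0xdb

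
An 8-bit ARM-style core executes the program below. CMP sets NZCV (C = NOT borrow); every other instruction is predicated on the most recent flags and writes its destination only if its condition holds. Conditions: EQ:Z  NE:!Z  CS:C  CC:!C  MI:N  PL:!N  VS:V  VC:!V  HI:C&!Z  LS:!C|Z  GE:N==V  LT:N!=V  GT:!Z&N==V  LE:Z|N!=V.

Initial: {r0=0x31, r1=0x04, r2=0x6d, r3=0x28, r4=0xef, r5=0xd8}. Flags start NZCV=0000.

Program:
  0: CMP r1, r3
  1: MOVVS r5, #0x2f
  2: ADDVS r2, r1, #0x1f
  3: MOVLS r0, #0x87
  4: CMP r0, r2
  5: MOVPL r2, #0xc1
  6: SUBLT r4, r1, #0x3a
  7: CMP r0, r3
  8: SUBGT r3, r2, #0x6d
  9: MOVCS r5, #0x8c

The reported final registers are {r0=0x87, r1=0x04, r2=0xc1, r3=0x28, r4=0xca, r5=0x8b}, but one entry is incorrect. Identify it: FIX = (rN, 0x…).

0: ✓ CMP  NZCV=1000
1: · MOVVS
2: · ADDVS
3: ✓ MOVLS  r0←0x87
4: ✓ CMP  NZCV=0011
5: ✓ MOVPL  r2←0xc1
6: ✓ SUBLT  r4←0xca
7: ✓ CMP  NZCV=0011
8: · SUBGT
9: ✓ MOVCS  r5←0x8c

FIX = (r5, 0x8c)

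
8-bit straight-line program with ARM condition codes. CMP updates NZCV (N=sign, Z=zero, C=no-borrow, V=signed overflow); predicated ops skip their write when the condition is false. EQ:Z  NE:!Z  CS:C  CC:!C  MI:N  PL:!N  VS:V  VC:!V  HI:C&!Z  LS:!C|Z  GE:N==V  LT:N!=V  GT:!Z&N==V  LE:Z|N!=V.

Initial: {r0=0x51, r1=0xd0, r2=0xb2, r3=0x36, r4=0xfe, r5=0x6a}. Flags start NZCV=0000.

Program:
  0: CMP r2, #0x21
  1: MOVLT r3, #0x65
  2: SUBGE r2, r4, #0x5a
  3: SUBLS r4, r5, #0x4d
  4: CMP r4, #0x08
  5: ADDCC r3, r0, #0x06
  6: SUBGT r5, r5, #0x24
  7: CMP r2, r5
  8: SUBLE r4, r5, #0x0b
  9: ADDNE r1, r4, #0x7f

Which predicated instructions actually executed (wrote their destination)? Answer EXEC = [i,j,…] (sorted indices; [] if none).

EXEC = [1,8,9]

[0] flags=1010 → (cmp)
[1] flags=1010 LT?T → r3=0x65
[2] flags=1010 GE?F → skip
[3] flags=1010 LS?F → skip
[4] flags=1010 → (cmp)
[5] flags=1010 CC?F → skip
[6] flags=1010 GT?F → skip
[7] flags=0011 → (cmp)
[8] flags=0011 LE?T → r4=0x5f
[9] flags=0011 NE?T → r1=0xde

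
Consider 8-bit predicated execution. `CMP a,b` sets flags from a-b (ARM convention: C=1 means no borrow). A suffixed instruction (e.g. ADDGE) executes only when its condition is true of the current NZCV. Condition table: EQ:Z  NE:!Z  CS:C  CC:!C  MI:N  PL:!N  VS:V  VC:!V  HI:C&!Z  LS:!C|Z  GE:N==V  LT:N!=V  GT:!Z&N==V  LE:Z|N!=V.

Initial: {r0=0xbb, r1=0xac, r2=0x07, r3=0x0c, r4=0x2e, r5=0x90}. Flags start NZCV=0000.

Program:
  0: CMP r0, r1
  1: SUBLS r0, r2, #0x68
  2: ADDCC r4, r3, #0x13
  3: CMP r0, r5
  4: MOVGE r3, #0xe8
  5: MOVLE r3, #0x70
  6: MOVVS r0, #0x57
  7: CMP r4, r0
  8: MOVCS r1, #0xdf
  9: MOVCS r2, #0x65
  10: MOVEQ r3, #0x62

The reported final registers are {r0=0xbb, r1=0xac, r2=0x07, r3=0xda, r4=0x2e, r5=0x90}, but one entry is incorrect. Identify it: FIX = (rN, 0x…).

FIX = (r3, 0xe8)

0: ✓ CMP  NZCV=0010
1: · SUBLS
2: · ADDCC
3: ✓ CMP  NZCV=0010
4: ✓ MOVGE  r3←0xe8
5: · MOVLE
6: · MOVVS
7: ✓ CMP  NZCV=0000
8: · MOVCS
9: · MOVCS
10: · MOVEQ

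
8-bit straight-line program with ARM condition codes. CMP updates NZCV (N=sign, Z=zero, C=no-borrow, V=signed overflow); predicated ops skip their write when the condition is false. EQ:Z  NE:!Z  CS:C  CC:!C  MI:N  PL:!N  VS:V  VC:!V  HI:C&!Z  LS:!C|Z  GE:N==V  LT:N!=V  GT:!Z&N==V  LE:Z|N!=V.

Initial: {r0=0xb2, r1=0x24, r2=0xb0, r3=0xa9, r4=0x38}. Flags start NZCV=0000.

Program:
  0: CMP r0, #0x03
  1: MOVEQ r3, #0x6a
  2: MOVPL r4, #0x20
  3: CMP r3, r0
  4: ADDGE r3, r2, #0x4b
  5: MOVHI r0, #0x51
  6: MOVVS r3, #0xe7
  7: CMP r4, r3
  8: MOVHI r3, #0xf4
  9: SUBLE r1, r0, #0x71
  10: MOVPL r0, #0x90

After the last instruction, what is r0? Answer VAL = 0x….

VAL = 0xb2

[0] flags=1010 → (cmp)
[1] flags=1010 EQ?F → skip
[2] flags=1010 PL?F → skip
[3] flags=1000 → (cmp)
[4] flags=1000 GE?F → skip
[5] flags=1000 HI?F → skip
[6] flags=1000 VS?F → skip
[7] flags=1001 → (cmp)
[8] flags=1001 HI?F → skip
[9] flags=1001 LE?F → skip
[10] flags=1001 PL?F → skip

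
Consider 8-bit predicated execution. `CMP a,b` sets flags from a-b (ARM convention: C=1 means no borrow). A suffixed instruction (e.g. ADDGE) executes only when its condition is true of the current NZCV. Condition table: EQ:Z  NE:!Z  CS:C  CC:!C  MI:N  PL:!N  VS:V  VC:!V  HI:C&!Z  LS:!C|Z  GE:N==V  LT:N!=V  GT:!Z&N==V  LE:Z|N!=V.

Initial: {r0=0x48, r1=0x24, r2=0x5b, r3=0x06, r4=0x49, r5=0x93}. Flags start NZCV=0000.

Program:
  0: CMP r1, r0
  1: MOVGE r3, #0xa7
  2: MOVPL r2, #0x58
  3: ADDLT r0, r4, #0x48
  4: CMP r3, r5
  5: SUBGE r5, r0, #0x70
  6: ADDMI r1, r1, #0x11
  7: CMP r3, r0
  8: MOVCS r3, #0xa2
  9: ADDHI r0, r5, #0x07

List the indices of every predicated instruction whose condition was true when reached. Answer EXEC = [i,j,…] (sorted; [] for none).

[0] flags=1000 → (cmp)
[1] flags=1000 GE?F → skip
[2] flags=1000 PL?F → skip
[3] flags=1000 LT?T → r0=0x91
[4] flags=0000 → (cmp)
[5] flags=0000 GE?T → r5=0x21
[6] flags=0000 MI?F → skip
[7] flags=0000 → (cmp)
[8] flags=0000 CS?F → skip
[9] flags=0000 HI?F → skip

EXEC = [3,5]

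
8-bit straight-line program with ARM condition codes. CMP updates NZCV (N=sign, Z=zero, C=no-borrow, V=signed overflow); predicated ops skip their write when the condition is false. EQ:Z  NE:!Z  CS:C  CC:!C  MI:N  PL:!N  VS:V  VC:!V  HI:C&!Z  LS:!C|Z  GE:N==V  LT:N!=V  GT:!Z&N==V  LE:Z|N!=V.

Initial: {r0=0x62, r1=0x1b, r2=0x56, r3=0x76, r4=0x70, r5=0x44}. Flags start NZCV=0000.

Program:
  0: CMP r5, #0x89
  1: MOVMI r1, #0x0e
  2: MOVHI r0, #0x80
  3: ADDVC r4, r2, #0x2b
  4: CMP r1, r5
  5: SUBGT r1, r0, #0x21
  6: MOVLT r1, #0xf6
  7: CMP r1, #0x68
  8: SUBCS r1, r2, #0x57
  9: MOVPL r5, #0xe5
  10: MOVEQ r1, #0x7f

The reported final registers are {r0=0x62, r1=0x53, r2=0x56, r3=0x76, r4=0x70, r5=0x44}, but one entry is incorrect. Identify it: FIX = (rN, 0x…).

FIX = (r1, 0xff)

0: ✓ CMP  NZCV=1001
1: ✓ MOVMI  r1←0x0e
2: · MOVHI
3: · ADDVC
4: ✓ CMP  NZCV=1000
5: · SUBGT
6: ✓ MOVLT  r1←0xf6
7: ✓ CMP  NZCV=1010
8: ✓ SUBCS  r1←0xff
9: · MOVPL
10: · MOVEQ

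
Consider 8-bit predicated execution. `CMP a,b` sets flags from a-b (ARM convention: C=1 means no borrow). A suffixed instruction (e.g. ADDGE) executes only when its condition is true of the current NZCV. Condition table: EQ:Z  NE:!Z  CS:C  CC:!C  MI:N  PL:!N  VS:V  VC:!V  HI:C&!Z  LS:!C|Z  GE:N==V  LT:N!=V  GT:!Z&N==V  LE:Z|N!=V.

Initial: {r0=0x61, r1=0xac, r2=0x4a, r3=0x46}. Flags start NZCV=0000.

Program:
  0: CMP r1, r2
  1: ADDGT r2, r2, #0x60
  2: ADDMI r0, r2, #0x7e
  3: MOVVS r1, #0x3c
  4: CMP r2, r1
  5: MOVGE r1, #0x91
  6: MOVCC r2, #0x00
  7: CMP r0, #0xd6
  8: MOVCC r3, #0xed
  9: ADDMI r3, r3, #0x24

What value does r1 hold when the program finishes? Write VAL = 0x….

VAL = 0x91

0: ✓ CMP  NZCV=0011
1: · ADDGT
2: · ADDMI
3: ✓ MOVVS  r1←0x3c
4: ✓ CMP  NZCV=0010
5: ✓ MOVGE  r1←0x91
6: · MOVCC
7: ✓ CMP  NZCV=1001
8: ✓ MOVCC  r3←0xed
9: ✓ ADDMI  r3←0x11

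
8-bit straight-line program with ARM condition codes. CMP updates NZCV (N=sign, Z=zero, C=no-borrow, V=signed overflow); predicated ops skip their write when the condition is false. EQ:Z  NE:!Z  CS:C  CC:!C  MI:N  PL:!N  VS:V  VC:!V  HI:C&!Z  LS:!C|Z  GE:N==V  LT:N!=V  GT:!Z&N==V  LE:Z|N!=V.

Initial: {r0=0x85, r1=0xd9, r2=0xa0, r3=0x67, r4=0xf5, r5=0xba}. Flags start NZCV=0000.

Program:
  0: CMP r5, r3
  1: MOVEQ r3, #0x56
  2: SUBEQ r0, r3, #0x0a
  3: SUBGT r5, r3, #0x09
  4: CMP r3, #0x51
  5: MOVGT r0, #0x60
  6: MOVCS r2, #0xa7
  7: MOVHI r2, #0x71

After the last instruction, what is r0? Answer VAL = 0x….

VAL = 0x60

[0] flags=0011 → (cmp)
[1] flags=0011 EQ?F → skip
[2] flags=0011 EQ?F → skip
[3] flags=0011 GT?F → skip
[4] flags=0010 → (cmp)
[5] flags=0010 GT?T → r0=0x60
[6] flags=0010 CS?T → r2=0xa7
[7] flags=0010 HI?T → r2=0x71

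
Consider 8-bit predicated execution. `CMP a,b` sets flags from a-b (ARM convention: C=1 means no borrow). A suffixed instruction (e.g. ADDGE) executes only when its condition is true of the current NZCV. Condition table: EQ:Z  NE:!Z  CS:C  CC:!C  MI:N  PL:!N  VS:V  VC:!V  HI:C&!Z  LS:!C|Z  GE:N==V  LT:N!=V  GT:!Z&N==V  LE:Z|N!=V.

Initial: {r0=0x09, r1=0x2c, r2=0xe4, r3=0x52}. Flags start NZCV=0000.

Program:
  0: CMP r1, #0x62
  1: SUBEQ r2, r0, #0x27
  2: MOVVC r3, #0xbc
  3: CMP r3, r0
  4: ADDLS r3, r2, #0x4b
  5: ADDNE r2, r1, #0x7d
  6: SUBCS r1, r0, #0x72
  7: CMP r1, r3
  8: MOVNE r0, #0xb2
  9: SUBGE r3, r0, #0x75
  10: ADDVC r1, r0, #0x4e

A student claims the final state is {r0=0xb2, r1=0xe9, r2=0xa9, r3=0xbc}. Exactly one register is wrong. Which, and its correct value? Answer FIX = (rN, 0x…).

FIX = (r1, 0x00)

[0] flags=1000 → (cmp)
[1] flags=1000 EQ?F → skip
[2] flags=1000 VC?T → r3=0xbc
[3] flags=1010 → (cmp)
[4] flags=1010 LS?F → skip
[5] flags=1010 NE?T → r2=0xa9
[6] flags=1010 CS?T → r1=0x97
[7] flags=1000 → (cmp)
[8] flags=1000 NE?T → r0=0xb2
[9] flags=1000 GE?F → skip
[10] flags=1000 VC?T → r1=0x00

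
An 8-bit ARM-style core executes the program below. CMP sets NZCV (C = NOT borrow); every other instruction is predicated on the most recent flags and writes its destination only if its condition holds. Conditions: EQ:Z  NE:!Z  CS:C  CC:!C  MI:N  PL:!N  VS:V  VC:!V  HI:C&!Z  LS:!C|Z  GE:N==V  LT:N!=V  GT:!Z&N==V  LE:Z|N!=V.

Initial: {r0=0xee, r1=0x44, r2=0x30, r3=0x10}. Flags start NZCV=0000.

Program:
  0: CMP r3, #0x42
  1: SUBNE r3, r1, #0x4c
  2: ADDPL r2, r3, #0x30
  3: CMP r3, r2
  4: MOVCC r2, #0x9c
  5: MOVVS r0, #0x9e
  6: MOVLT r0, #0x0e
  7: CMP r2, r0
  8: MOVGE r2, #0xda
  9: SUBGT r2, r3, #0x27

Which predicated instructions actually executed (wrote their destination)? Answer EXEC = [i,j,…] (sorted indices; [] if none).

EXEC = [1,6,8,9]

[0] flags=1000 → (cmp)
[1] flags=1000 NE?T → r3=0xf8
[2] flags=1000 PL?F → skip
[3] flags=1010 → (cmp)
[4] flags=1010 CC?F → skip
[5] flags=1010 VS?F → skip
[6] flags=1010 LT?T → r0=0x0e
[7] flags=0010 → (cmp)
[8] flags=0010 GE?T → r2=0xda
[9] flags=0010 GT?T → r2=0xd1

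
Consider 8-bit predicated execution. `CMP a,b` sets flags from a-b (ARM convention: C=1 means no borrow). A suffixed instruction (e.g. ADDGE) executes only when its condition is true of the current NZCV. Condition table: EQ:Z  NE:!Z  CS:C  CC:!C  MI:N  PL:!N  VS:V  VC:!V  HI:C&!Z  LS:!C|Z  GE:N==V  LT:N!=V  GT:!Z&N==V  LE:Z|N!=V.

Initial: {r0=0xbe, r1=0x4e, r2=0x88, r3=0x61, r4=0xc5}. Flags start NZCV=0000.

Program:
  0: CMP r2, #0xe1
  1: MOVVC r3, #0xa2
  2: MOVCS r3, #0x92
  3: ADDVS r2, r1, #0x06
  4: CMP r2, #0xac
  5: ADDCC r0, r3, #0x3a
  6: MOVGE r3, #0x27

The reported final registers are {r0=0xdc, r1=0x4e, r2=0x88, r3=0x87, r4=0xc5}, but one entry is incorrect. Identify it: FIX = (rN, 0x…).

[0] flags=1000 → (cmp)
[1] flags=1000 VC?T → r3=0xa2
[2] flags=1000 CS?F → skip
[3] flags=1000 VS?F → skip
[4] flags=1000 → (cmp)
[5] flags=1000 CC?T → r0=0xdc
[6] flags=1000 GE?F → skip

FIX = (r3, 0xa2)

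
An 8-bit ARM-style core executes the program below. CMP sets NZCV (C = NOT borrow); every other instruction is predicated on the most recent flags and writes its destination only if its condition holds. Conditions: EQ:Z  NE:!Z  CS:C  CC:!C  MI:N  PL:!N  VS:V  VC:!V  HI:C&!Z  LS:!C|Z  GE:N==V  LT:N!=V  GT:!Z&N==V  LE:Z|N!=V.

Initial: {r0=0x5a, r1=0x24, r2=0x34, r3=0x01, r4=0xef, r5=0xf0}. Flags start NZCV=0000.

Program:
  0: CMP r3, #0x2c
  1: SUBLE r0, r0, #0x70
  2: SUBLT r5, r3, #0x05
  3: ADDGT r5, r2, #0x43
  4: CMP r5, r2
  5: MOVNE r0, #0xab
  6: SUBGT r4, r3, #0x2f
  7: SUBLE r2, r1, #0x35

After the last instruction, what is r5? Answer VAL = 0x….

VAL = 0xfc

[0] flags=1000 → (cmp)
[1] flags=1000 LE?T → r0=0xea
[2] flags=1000 LT?T → r5=0xfc
[3] flags=1000 GT?F → skip
[4] flags=1010 → (cmp)
[5] flags=1010 NE?T → r0=0xab
[6] flags=1010 GT?F → skip
[7] flags=1010 LE?T → r2=0xef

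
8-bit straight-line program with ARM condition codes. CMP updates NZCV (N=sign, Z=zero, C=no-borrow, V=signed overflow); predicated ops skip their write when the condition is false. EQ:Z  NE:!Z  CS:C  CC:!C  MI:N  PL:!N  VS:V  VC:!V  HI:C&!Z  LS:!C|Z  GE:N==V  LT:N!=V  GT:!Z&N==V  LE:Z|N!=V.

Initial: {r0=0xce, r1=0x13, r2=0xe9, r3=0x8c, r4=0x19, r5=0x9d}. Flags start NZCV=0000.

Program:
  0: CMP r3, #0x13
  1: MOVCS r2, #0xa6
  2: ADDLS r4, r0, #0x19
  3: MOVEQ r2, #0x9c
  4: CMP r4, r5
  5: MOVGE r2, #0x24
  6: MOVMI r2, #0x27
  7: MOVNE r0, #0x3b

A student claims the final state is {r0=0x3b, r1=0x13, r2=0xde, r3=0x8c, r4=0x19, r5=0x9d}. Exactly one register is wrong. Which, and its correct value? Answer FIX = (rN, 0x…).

FIX = (r2, 0x24)

0: ✓ CMP  NZCV=0011
1: ✓ MOVCS  r2←0xa6
2: · ADDLS
3: · MOVEQ
4: ✓ CMP  NZCV=0000
5: ✓ MOVGE  r2←0x24
6: · MOVMI
7: ✓ MOVNE  r0←0x3b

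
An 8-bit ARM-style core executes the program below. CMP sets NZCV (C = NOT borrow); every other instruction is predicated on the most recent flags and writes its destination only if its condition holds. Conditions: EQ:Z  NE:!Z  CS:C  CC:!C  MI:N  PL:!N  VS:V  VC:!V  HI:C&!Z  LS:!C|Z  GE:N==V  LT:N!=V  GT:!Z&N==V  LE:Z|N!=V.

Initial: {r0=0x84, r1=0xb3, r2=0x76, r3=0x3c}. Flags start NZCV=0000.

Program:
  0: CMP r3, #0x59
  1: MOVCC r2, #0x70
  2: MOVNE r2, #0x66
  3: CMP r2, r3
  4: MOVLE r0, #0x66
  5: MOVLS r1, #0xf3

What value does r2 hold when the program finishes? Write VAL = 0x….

0: ✓ CMP  NZCV=1000
1: ✓ MOVCC  r2←0x70
2: ✓ MOVNE  r2←0x66
3: ✓ CMP  NZCV=0010
4: · MOVLE
5: · MOVLS

VAL = 0x66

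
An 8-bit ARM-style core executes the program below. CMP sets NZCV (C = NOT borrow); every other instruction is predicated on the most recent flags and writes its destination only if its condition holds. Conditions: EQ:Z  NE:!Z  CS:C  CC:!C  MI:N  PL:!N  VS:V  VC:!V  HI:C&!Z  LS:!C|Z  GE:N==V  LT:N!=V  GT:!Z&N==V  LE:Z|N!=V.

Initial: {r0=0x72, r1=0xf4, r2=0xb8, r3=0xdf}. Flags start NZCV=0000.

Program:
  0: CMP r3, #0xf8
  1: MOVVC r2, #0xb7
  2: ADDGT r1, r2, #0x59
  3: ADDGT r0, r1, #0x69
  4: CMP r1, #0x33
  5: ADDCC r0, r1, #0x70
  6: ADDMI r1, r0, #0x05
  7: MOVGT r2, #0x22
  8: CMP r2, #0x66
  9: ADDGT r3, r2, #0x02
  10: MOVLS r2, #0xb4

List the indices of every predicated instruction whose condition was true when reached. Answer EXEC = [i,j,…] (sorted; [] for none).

0: ✓ CMP  NZCV=1000
1: ✓ MOVVC  r2←0xb7
2: · ADDGT
3: · ADDGT
4: ✓ CMP  NZCV=1010
5: · ADDCC
6: ✓ ADDMI  r1←0x77
7: · MOVGT
8: ✓ CMP  NZCV=0011
9: · ADDGT
10: · MOVLS

EXEC = [1,6]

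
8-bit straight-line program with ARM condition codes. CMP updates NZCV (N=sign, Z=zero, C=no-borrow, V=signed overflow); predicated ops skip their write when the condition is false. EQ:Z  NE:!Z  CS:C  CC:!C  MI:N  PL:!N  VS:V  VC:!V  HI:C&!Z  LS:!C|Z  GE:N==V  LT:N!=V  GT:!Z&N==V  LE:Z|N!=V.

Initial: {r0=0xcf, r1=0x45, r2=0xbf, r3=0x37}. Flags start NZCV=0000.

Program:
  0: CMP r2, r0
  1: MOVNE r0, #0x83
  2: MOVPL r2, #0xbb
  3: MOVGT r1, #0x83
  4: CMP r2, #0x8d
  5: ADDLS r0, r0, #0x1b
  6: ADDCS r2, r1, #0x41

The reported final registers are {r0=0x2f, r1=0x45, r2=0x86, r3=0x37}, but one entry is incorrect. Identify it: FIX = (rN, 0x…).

0: ✓ CMP  NZCV=1000
1: ✓ MOVNE  r0←0x83
2: · MOVPL
3: · MOVGT
4: ✓ CMP  NZCV=0010
5: · ADDLS
6: ✓ ADDCS  r2←0x86

FIX = (r0, 0x83)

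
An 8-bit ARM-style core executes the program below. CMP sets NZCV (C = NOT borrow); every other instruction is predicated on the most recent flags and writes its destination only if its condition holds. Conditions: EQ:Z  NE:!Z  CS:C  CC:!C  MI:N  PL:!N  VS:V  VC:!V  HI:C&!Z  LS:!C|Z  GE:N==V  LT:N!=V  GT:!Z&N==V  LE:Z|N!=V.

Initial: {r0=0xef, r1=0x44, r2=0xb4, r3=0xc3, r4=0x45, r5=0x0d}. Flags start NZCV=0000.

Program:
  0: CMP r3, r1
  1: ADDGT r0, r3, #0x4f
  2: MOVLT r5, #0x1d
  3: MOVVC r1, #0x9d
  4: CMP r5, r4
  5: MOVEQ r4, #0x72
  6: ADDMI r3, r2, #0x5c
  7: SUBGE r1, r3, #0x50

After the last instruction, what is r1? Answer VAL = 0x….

VAL = 0x44

0: ✓ CMP  NZCV=0011
1: · ADDGT
2: ✓ MOVLT  r5←0x1d
3: · MOVVC
4: ✓ CMP  NZCV=1000
5: · MOVEQ
6: ✓ ADDMI  r3←0x10
7: · SUBGE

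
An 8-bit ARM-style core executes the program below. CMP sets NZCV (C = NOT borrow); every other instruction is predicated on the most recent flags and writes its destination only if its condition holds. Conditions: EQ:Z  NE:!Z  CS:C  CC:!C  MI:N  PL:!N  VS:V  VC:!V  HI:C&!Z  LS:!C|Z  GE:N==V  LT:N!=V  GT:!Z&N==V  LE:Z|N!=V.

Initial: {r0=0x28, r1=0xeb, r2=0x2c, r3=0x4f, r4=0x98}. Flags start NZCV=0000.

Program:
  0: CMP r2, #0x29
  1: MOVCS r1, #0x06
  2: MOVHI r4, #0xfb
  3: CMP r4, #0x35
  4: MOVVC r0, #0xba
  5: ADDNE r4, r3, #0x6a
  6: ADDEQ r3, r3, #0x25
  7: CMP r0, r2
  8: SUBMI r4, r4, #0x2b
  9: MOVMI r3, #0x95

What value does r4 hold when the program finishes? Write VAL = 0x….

[0] flags=0010 → (cmp)
[1] flags=0010 CS?T → r1=0x06
[2] flags=0010 HI?T → r4=0xfb
[3] flags=1010 → (cmp)
[4] flags=1010 VC?T → r0=0xba
[5] flags=1010 NE?T → r4=0xb9
[6] flags=1010 EQ?F → skip
[7] flags=1010 → (cmp)
[8] flags=1010 MI?T → r4=0x8e
[9] flags=1010 MI?T → r3=0x95

VAL = 0x8e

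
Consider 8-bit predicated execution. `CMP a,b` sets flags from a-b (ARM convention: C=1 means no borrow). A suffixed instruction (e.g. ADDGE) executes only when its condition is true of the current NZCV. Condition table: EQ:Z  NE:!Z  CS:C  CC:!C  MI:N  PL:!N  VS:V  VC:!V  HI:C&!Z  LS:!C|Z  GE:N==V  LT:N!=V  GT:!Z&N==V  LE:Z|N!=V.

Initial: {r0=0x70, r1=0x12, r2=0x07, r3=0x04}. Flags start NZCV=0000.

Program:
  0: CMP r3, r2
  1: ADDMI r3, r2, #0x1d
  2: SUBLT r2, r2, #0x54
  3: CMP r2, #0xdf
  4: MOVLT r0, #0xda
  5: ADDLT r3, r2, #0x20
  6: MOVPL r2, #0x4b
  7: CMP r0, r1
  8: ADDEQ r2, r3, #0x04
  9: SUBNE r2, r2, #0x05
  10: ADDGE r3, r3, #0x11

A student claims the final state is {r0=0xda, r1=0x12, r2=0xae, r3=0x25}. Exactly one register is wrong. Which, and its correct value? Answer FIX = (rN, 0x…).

FIX = (r3, 0xd3)

[0] flags=1000 → (cmp)
[1] flags=1000 MI?T → r3=0x24
[2] flags=1000 LT?T → r2=0xb3
[3] flags=1000 → (cmp)
[4] flags=1000 LT?T → r0=0xda
[5] flags=1000 LT?T → r3=0xd3
[6] flags=1000 PL?F → skip
[7] flags=1010 → (cmp)
[8] flags=1010 EQ?F → skip
[9] flags=1010 NE?T → r2=0xae
[10] flags=1010 GE?F → skip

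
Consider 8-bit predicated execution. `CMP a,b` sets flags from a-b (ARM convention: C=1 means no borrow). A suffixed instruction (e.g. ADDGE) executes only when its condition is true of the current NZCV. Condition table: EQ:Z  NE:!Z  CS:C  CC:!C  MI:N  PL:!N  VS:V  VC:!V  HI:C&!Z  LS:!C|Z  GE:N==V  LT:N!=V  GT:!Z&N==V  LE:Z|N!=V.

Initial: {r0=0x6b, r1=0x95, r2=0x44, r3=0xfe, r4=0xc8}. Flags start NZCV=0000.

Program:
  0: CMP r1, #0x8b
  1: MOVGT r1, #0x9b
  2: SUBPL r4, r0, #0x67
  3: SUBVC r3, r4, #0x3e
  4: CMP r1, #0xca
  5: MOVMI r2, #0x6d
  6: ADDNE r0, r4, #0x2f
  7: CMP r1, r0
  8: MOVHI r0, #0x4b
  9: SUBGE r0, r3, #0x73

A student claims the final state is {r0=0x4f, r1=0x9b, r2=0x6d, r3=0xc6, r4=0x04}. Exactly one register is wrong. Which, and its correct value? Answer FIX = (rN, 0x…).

[0] flags=0010 → (cmp)
[1] flags=0010 GT?T → r1=0x9b
[2] flags=0010 PL?T → r4=0x04
[3] flags=0010 VC?T → r3=0xc6
[4] flags=1000 → (cmp)
[5] flags=1000 MI?T → r2=0x6d
[6] flags=1000 NE?T → r0=0x33
[7] flags=0011 → (cmp)
[8] flags=0011 HI?T → r0=0x4b
[9] flags=0011 GE?F → skip

FIX = (r0, 0x4b)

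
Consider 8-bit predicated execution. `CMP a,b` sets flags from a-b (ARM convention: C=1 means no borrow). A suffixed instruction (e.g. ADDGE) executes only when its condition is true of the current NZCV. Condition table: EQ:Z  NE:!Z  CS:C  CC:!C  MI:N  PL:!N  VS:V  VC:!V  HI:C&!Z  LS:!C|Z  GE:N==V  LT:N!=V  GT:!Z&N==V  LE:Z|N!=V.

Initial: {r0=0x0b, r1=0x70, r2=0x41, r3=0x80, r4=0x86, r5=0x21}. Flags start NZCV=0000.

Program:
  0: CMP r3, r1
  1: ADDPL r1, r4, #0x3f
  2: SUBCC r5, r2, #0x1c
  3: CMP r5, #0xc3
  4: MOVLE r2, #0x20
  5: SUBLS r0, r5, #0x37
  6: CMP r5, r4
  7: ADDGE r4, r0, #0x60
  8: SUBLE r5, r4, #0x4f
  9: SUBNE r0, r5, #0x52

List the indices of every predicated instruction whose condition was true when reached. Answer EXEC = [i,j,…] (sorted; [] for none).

EXEC = [1,5,7,9]

0: ✓ CMP  NZCV=0011
1: ✓ ADDPL  r1←0xc5
2: · SUBCC
3: ✓ CMP  NZCV=0000
4: · MOVLE
5: ✓ SUBLS  r0←0xea
6: ✓ CMP  NZCV=1001
7: ✓ ADDGE  r4←0x4a
8: · SUBLE
9: ✓ SUBNE  r0←0xcf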